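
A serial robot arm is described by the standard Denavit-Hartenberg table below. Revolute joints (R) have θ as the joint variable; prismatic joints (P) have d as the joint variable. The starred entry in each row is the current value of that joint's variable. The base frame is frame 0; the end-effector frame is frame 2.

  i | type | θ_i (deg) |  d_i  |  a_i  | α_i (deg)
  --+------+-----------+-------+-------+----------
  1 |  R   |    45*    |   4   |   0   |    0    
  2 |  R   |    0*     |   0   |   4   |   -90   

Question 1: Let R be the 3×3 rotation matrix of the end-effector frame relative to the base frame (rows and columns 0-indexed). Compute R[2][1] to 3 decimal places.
-1.000

End-effector y-axis (col 1 of R) = (-0.0000,0.0000,-1.0000)
R[2][1] = -1.0000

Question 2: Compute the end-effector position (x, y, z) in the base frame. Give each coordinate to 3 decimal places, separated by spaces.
2.828 2.828 4.000

after link 1: o_1 = (0.0000, 0.0000, 4.0000)
after link 2: o_2 = (2.8284, 2.8284, 4.0000)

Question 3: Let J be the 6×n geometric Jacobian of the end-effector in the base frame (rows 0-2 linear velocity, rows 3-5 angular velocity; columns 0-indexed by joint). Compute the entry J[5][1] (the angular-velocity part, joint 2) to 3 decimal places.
axis z_1 = (0.0000,0.0000,1.0000); lever o_n−o_1 = (2.8284,2.8284,0.0000)
cross product → J_v[:, 1] = (-2.8284,2.8284,0.0000)
J_ω[:, 1] = z_1
entry J[5][1] = 1.0000

1.000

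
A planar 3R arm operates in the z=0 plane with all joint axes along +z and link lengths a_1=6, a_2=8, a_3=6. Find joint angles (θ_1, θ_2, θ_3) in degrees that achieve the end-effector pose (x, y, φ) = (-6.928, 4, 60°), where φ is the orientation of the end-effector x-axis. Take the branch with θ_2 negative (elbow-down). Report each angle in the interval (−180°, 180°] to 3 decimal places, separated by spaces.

wrist centre = target − a_3·(cos φ, sin φ) = (-9.9280, -1.1962)
cos θ_2 = (99.9960−6²−8²)/(2·6·8) = -0.0000; θ_2 = -90.0024° (elbow-down)
β = atan2(-1.1962,-9.9280) = -173.1300°; ψ = atan2(-8.0000,5.9997) = -53.1316°
θ_1 = β − ψ = -119.9983°
θ_3 = φ − θ_1 − θ_2 = -89.9993° (wrapped to (-180°,180°])

-119.998 -90.002 -89.999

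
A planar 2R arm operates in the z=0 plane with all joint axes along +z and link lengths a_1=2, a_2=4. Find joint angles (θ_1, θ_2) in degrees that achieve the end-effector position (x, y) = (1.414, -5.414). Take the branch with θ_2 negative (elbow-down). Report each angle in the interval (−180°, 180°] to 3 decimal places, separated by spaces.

cos θ_2 = (31.3108−2²−4²)/(2·2·4) = 0.7069; θ_2 = -45.0148° (elbow-down)
β = atan2(-5.4140,1.4140) = -75.3628°; ψ = atan2(-2.8292,4.8277) = -30.3714°
θ_1 = β − ψ = -44.9913°

-44.991 -45.015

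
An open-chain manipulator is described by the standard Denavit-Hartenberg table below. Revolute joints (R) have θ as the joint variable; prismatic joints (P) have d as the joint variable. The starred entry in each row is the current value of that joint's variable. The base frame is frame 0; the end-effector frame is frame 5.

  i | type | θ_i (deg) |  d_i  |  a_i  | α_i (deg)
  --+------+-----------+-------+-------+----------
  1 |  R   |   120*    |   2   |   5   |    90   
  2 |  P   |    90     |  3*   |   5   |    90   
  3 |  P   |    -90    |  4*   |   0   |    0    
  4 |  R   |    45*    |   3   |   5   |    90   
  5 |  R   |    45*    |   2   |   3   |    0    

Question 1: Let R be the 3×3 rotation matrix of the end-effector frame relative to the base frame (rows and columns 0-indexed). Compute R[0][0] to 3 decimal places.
-0.787

End-effector x-axis (col 0 of R) = (-0.7866,0.3624,0.5000)
R[0][0] = -0.7866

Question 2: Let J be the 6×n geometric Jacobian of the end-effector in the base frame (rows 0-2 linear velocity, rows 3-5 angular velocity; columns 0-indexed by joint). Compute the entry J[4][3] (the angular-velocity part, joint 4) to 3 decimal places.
axis z_3 = (-0.5000,0.8660,-0.0000); lever o_n−o_3 = (-8.1463,1.2103,3.6213)
cross product → J_v[:, 3] = (3.1362,1.8107,6.4497)
J_ω[:, 3] = z_3
entry J[4][3] = 0.8660

0.866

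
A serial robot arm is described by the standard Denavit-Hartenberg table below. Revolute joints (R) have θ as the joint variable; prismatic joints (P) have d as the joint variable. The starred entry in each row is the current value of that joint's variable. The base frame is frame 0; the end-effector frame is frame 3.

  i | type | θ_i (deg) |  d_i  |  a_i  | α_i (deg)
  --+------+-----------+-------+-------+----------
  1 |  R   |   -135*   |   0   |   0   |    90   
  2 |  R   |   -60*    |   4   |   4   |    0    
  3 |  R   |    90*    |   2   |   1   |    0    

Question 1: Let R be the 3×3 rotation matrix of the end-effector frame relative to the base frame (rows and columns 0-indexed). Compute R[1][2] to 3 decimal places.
0.707

End-effector z-axis (col 2 of R) = (-0.7071,0.7071,0.0000)
R[1][2] = 0.7071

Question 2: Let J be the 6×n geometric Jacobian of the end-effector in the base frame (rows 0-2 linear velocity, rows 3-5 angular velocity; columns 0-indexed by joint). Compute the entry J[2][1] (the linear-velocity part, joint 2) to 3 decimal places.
2.866

axis z_1 = (-0.7071,0.7071,0.0000); lever o_n−o_1 = (-6.2692,2.2161,-2.9641)
cross product → J_v[:, 1] = (-2.0959,-2.0959,2.8660)
J_ω[:, 1] = z_1
entry J[2][1] = 2.8660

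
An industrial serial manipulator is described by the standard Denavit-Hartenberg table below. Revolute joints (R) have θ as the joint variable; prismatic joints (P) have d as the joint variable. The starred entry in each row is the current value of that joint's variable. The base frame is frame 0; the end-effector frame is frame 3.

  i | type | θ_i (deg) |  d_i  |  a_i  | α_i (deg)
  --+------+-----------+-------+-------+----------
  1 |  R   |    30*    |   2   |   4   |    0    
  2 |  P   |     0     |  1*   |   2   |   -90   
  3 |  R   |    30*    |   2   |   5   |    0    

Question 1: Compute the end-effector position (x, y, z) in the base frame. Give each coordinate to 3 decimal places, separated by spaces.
after link 1: o_1 = (3.4641, 2.0000, 2.0000)
after link 2: o_2 = (5.1962, 3.0000, 3.0000)
after link 3: o_3 = (7.9462, 6.8971, 0.5000)

7.946 6.897 0.500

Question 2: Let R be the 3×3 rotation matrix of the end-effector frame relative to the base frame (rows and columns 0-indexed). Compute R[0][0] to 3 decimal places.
0.750

End-effector x-axis (col 0 of R) = (0.7500,0.4330,-0.5000)
R[0][0] = 0.7500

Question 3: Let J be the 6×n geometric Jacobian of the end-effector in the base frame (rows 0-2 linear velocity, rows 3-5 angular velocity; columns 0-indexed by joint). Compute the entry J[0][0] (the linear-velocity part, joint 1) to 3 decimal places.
axis z_0 = ẑ; lever o_n−o_0 = (7.9462,6.8971,0.5000)
cross product → J_v[:, 0] = (-6.8971,7.9462,0.0000)
J_ω[:, 0] = z_0
entry J[0][0] = -6.8971

-6.897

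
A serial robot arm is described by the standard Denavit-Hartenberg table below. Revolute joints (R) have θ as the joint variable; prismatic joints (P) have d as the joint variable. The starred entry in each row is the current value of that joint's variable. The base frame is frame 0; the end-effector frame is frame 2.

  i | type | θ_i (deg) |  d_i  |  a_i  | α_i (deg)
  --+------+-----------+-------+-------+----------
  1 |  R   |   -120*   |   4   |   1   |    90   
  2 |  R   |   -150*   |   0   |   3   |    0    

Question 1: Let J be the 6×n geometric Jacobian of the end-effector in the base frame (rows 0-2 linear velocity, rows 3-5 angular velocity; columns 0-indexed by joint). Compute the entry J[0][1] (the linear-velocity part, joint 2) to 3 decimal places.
-0.750

axis z_1 = (-0.8660,0.5000,0.0000); lever o_n−o_1 = (1.2990,2.2500,-1.5000)
cross product → J_v[:, 1] = (-0.7500,-1.2990,-2.5981)
J_ω[:, 1] = z_1
entry J[0][1] = -0.7500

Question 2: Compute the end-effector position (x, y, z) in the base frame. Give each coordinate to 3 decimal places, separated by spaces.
0.799 1.384 2.500

after link 1: o_1 = (-0.5000, -0.8660, 4.0000)
after link 2: o_2 = (0.7990, 1.3840, 2.5000)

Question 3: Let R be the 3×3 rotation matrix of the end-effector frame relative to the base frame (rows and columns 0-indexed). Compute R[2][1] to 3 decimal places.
End-effector y-axis (col 1 of R) = (-0.2500,-0.4330,-0.8660)
R[2][1] = -0.8660

-0.866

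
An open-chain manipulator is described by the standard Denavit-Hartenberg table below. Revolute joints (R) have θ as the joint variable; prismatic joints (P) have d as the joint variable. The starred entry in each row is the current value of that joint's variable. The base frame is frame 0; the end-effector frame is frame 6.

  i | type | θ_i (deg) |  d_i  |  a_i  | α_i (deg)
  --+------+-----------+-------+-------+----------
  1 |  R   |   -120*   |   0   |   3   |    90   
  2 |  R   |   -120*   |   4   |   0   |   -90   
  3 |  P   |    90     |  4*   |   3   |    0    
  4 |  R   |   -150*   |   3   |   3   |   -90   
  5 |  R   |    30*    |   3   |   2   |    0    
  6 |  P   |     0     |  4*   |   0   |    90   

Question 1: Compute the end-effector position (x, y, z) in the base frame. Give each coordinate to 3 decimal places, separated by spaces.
-3.375 -2.650 -10.299

after link 1: o_1 = (-1.5000, -2.5981, 0.0000)
after link 2: o_2 = (-4.9641, -0.5981, 0.0000)
after link 3: o_3 = (-4.0981, -5.0981, -2.0000)
after link 4: o_4 = (-7.2721, -5.3995, -4.7990)
after link 5: o_5 = (-5.9731, -3.1495, -7.2990)
after link 6: o_6 = (-3.3750, -2.6495, -10.2990)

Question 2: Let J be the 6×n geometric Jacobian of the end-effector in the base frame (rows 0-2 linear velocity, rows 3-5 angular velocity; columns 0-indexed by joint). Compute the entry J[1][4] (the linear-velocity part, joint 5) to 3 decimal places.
axis z_4 = (0.6495,0.1250,-0.7500); lever o_n−o_4 = (3.8971,2.7500,-5.5000)
cross product → J_v[:, 4] = (1.3750,0.6495,1.2990)
J_ω[:, 4] = z_4
entry J[1][4] = 0.6495

0.650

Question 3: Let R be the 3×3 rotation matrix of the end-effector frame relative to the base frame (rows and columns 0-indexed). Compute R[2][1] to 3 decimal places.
-0.750

End-effector y-axis (col 1 of R) = (0.6495,0.1250,-0.7500)
R[2][1] = -0.7500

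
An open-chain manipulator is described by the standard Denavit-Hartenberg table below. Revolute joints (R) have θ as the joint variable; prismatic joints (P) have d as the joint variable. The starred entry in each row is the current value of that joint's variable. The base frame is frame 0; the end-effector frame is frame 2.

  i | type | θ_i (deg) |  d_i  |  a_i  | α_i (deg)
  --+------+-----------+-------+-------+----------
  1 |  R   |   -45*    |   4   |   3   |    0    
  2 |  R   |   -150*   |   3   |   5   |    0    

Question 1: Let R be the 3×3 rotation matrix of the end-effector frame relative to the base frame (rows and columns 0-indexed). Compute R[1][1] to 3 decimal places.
End-effector y-axis (col 1 of R) = (-0.2588,-0.9659,0.0000)
R[1][1] = -0.9659

-0.966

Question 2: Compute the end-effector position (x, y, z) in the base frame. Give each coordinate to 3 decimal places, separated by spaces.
after link 1: o_1 = (2.1213, -2.1213, 4.0000)
after link 2: o_2 = (-2.7083, -0.8272, 7.0000)

-2.708 -0.827 7.000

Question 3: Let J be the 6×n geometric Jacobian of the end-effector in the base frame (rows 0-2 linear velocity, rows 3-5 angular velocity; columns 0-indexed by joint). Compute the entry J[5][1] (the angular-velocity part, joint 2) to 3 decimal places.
axis z_1 = (0.0000,0.0000,1.0000); lever o_n−o_1 = (-4.8296,1.2941,3.0000)
cross product → J_v[:, 1] = (-1.2941,-4.8296,0.0000)
J_ω[:, 1] = z_1
entry J[5][1] = 1.0000

1.000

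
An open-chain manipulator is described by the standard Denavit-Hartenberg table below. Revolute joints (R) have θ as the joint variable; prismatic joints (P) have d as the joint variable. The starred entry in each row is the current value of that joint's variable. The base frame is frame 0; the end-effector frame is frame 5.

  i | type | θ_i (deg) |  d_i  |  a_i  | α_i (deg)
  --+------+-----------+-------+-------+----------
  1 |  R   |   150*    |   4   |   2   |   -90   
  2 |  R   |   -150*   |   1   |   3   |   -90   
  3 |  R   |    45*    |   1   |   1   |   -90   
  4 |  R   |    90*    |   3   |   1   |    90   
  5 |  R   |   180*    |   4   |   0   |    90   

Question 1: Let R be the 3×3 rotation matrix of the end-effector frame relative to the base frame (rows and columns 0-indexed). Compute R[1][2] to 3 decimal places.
0.919

End-effector z-axis (col 2 of R) = (-0.1768,0.9186,-0.3536)
R[1][2] = 0.9186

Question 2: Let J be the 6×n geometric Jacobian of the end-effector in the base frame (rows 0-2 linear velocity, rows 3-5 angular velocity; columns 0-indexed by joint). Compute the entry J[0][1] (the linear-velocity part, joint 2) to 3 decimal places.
-1.911

axis z_1 = (-0.5000,-0.8660,0.0000); lever o_n−o_1 = (5.6391,2.1215,2.2071)
cross product → J_v[:, 1] = (-1.9114,1.1036,3.8228)
J_ω[:, 1] = z_1
entry J[0][1] = -1.9114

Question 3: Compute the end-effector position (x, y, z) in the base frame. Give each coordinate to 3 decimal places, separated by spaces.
3.907 3.122 6.207

after link 1: o_1 = (-1.7321, 1.0000, 4.0000)
after link 2: o_2 = (0.0179, -1.1651, 5.5000)
after link 3: o_3 = (0.4688, -0.6089, 6.7196)
after link 4: o_4 = (0.3715, 1.8968, 4.7929)
after link 5: o_5 = (3.9070, 3.1215, 6.2071)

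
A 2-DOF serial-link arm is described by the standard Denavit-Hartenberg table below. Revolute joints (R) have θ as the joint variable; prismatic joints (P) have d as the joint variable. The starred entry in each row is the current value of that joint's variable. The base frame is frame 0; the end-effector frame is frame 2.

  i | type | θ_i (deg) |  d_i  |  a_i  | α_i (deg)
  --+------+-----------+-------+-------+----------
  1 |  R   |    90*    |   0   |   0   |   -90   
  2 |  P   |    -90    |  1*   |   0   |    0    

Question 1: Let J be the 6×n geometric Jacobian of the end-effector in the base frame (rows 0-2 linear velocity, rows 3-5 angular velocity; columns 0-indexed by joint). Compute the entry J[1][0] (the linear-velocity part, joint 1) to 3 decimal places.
-1.000

axis z_0 = ẑ; lever o_n−o_0 = (-1.0000,0.0000,0.0000)
cross product → J_v[:, 0] = (-0.0000,-1.0000,0.0000)
J_ω[:, 0] = z_0
entry J[1][0] = -1.0000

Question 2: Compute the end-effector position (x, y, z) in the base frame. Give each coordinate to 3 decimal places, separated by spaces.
-1.000 0.000 0.000

after link 1: o_1 = (0.0000, 0.0000, 0.0000)
after link 2: o_2 = (-1.0000, 0.0000, 0.0000)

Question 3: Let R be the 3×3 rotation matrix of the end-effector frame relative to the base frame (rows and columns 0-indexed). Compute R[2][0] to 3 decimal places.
End-effector x-axis (col 0 of R) = (0.0000,0.0000,1.0000)
R[2][0] = 1.0000

1.000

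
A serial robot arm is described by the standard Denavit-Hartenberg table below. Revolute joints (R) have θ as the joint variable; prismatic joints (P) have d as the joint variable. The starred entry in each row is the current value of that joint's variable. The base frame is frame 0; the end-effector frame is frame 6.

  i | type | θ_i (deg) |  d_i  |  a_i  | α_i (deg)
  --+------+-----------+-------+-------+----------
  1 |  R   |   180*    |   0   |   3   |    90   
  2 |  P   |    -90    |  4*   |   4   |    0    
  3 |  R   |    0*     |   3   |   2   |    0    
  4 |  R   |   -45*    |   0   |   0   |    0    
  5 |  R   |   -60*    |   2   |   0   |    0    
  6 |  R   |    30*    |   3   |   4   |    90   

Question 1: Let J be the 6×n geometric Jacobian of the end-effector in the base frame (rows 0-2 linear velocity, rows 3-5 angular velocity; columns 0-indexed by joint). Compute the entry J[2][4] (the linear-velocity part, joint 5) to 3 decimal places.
axis z_4 = (0.0000,1.0000,0.0000); lever o_n−o_4 = (3.8637,5.0000,-1.0353)
cross product → J_v[:, 4] = (-1.0353,0.0000,-3.8637)
J_ω[:, 4] = z_4
entry J[2][4] = -3.8637

-3.864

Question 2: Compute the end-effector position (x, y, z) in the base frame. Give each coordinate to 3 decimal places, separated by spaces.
after link 1: o_1 = (-3.0000, 0.0000, 0.0000)
after link 2: o_2 = (-3.0000, 4.0000, -4.0000)
after link 3: o_3 = (-3.0000, 7.0000, -6.0000)
after link 4: o_4 = (-3.0000, 7.0000, -6.0000)
after link 5: o_5 = (-3.0000, 9.0000, -6.0000)
after link 6: o_6 = (0.8637, 12.0000, -7.0353)

0.864 12.000 -7.035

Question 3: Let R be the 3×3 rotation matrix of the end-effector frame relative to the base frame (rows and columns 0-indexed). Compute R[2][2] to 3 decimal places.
End-effector z-axis (col 2 of R) = (0.2588,-0.0000,0.9659)
R[2][2] = 0.9659

0.966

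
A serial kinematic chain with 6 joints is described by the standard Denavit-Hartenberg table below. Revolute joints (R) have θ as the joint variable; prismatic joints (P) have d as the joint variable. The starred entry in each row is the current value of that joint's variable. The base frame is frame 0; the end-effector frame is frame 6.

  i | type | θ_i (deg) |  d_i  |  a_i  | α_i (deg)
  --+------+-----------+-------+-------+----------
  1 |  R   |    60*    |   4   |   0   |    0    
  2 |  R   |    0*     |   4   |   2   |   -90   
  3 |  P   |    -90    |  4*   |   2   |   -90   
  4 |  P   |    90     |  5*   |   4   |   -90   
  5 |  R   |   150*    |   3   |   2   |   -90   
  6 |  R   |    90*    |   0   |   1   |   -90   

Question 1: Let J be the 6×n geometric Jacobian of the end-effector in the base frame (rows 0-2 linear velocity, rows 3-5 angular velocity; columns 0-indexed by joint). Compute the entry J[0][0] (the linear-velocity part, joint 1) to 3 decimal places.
axis z_0 = ẑ; lever o_n−o_0 = (1.5000,6.0622,8.0000)
cross product → J_v[:, 0] = (-6.0622,1.5000,0.0000)
J_ω[:, 0] = z_0
entry J[0][0] = -6.0622

-6.062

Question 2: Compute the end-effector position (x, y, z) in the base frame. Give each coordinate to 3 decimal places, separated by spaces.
after link 1: o_1 = (0.0000, 0.0000, 4.0000)
after link 2: o_2 = (1.0000, 1.7321, 8.0000)
after link 3: o_3 = (-2.4641, 3.7321, 10.0000)
after link 4: o_4 = (3.5000, 6.0622, 10.0000)
after link 5: o_5 = (1.5000, 6.0622, 7.0000)
after link 6: o_6 = (1.5000, 6.0622, 8.0000)

1.500 6.062 8.000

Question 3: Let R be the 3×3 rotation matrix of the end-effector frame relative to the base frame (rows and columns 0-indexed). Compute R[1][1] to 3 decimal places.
-1.000

End-effector y-axis (col 1 of R) = (-0.0000,-1.0000,0.0000)
R[1][1] = -1.0000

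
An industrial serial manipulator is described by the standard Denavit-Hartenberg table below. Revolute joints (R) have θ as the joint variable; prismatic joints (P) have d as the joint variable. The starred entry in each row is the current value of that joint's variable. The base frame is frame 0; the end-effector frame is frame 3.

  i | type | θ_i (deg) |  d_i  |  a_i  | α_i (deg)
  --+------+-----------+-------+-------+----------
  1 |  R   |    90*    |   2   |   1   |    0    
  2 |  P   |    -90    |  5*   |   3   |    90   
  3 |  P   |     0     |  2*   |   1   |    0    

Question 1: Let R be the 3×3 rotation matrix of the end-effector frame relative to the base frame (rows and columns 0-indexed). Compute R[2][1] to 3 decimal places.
1.000

End-effector y-axis (col 1 of R) = (0.0000,0.0000,1.0000)
R[2][1] = 1.0000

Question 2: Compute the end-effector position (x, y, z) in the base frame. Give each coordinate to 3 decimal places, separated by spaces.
4.000 -1.000 7.000

after link 1: o_1 = (0.0000, 1.0000, 2.0000)
after link 2: o_2 = (3.0000, 1.0000, 7.0000)
after link 3: o_3 = (4.0000, -1.0000, 7.0000)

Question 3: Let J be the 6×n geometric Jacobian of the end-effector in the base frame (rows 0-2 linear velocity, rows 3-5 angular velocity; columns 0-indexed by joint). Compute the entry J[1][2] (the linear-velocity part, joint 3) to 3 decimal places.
-1.000

prismatic axis z_2 = (0.0000,-1.0000,0.0000)
J_v[:, 2] = z_2; J_ω[:, 2] = (0,0,0)
entry J[1][2] = -1.0000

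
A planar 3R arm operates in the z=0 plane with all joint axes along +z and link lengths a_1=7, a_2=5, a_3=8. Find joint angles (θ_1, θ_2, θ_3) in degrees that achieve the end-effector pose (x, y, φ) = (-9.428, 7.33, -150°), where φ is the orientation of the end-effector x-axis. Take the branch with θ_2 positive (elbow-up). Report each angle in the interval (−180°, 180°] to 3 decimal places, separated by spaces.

wrist centre = target − a_3·(cos φ, sin φ) = (-2.4998, 11.3300)
cos θ_2 = (134.6179−7²−5²)/(2·7·5) = 0.8660; θ_2 = 30.0064° (elbow-up)
β = atan2(11.3300,-2.4998) = 102.4421°; ψ = atan2(2.5005,11.3298) = 12.4456°
θ_1 = β − ψ = 89.9965°
θ_3 = φ − θ_1 − θ_2 = 89.9971° (wrapped to (-180°,180°])

89.997 30.006 89.997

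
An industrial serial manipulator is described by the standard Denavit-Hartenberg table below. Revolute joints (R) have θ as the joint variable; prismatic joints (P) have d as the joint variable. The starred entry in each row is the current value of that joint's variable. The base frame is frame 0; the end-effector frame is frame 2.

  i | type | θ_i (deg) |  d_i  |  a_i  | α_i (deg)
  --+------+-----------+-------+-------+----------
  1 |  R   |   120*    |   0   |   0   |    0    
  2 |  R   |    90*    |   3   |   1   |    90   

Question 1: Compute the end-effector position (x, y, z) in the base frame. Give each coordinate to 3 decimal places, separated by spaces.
-0.866 -0.500 3.000

after link 1: o_1 = (0.0000, 0.0000, 0.0000)
after link 2: o_2 = (-0.8660, -0.5000, 3.0000)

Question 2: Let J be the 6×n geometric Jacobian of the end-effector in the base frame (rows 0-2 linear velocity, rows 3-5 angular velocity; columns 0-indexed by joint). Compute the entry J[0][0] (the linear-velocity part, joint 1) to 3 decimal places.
axis z_0 = ẑ; lever o_n−o_0 = (-0.8660,-0.5000,3.0000)
cross product → J_v[:, 0] = (0.5000,-0.8660,0.0000)
J_ω[:, 0] = z_0
entry J[0][0] = 0.5000

0.500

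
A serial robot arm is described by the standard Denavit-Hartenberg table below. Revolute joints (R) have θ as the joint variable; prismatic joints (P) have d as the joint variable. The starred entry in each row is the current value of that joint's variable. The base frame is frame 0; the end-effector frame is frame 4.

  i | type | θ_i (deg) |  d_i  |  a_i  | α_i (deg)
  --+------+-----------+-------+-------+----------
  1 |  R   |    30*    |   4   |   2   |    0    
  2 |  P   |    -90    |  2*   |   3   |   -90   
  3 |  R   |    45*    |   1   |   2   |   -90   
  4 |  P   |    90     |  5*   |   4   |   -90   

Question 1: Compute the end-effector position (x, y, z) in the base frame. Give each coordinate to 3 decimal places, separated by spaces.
-0.427 -1.261 1.050

after link 1: o_1 = (1.7321, 1.0000, 4.0000)
after link 2: o_2 = (3.2321, -1.5981, 6.0000)
after link 3: o_3 = (4.8052, -2.3228, 4.5858)
after link 4: o_4 = (-0.4267, -1.2610, 1.0503)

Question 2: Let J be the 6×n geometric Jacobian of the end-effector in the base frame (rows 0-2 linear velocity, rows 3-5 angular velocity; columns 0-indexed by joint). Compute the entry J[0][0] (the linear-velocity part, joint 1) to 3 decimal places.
axis z_0 = ẑ; lever o_n−o_0 = (-0.4267,-1.2610,1.0503)
cross product → J_v[:, 0] = (1.2610,-0.4267,0.0000)
J_ω[:, 0] = z_0
entry J[0][0] = 1.2610

1.261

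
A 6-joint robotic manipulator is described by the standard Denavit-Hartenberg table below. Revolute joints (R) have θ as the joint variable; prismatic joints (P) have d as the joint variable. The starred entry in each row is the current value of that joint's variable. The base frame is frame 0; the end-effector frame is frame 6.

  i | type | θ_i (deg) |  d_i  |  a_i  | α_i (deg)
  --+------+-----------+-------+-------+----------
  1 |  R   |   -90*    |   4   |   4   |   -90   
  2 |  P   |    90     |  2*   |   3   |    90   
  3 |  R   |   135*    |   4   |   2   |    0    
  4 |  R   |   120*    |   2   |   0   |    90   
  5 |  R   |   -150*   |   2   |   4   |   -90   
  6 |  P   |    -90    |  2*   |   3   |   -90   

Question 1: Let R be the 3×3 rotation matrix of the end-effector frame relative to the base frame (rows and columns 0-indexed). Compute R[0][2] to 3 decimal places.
0.837

End-effector z-axis (col 2 of R) = (0.8365,0.5000,-0.2241)
R[0][2] = 0.8365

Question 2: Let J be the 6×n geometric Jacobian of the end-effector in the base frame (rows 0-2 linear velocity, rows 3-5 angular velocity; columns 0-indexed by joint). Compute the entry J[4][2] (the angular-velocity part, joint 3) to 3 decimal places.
axis z_2 = (0.0000,-1.0000,0.0000); lever o_n−o_2 = (5.0884,-2.2679,5.6061)
cross product → J_v[:, 2] = (-5.6061,-0.0000,5.0884)
J_ω[:, 2] = z_2
entry J[4][2] = -1.0000

-1.000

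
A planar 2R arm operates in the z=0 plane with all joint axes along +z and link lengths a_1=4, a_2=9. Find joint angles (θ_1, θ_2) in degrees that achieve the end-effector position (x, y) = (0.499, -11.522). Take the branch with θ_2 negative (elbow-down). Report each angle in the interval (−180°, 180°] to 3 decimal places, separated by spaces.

cos θ_2 = (133.0055−4²−9²)/(2·4·9) = 0.5001; θ_2 = -59.9950° (elbow-down)
β = atan2(-11.5220,0.4990) = -87.5202°; ψ = atan2(-7.7938,8.5007) = -42.5161°
θ_1 = β − ψ = -45.0041°

-45.004 -59.995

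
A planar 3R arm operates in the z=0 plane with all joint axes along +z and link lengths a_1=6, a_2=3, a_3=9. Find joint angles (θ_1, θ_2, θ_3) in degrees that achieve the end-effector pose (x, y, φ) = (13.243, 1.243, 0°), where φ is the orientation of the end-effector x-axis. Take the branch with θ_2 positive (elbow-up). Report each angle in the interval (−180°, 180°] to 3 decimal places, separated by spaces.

wrist centre = target − a_3·(cos φ, sin φ) = (4.2430, 1.2430)
cos θ_2 = (19.5481−6²−3²)/(2·6·3) = -0.7070; θ_2 = 134.9911° (elbow-up)
β = atan2(1.2430,4.2430) = 16.3281°; ψ = atan2(2.1216,3.8790) = 28.6767°
θ_1 = β − ψ = -12.3486°
θ_3 = φ − θ_1 − θ_2 = -122.6425° (wrapped to (-180°,180°])

-12.349 134.991 -122.642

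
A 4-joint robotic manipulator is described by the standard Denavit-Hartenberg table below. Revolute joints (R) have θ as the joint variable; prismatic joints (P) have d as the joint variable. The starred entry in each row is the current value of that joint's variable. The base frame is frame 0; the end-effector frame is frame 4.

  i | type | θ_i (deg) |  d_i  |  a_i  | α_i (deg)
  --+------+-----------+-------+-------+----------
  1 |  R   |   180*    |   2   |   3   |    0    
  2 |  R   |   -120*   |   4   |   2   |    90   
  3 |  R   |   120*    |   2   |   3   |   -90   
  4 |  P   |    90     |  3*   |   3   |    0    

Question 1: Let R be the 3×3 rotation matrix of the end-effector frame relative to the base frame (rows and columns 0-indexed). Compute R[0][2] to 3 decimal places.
End-effector z-axis (col 2 of R) = (-0.4330,-0.7500,-0.5000)
R[0][2] = -0.4330

-0.433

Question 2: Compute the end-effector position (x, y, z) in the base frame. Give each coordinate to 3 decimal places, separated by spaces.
after link 1: o_1 = (-3.0000, 0.0000, 2.0000)
after link 2: o_2 = (-2.0000, 1.7321, 6.0000)
after link 3: o_3 = (-1.0179, -0.5670, 8.5981)
after link 4: o_4 = (-4.9151, -1.3170, 7.0981)

-4.915 -1.317 7.098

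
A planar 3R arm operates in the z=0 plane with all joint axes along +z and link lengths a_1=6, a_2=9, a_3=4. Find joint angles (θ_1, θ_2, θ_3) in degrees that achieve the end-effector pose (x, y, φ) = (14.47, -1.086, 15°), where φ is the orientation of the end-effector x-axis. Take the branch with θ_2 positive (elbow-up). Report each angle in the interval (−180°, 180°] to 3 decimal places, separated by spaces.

-67.622 90.004 -7.381

wrist centre = target − a_3·(cos φ, sin φ) = (10.6063, -2.1213)
cos θ_2 = (116.9933−6²−9²)/(2·6·9) = -0.0001; θ_2 = 90.0035° (elbow-up)
β = atan2(-2.1213,10.6063) = -11.3100°; ψ = atan2(9.0000,5.9994) = 56.3124°
θ_1 = β − ψ = -67.6224°
θ_3 = φ − θ_1 − θ_2 = -7.3811° (wrapped to (-180°,180°])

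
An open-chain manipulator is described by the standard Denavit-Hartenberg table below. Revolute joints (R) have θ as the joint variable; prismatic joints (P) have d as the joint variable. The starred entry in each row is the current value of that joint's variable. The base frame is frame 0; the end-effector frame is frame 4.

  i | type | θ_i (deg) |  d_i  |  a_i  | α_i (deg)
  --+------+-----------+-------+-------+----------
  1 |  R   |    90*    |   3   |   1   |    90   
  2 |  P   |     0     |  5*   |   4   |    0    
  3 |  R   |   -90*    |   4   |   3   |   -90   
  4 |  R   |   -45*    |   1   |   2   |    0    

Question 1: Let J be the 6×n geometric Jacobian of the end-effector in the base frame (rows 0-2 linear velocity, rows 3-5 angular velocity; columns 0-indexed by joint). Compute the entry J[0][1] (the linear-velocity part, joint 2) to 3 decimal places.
prismatic axis z_1 = (1.0000,-0.0000,0.0000)
J_v[:, 1] = z_1; J_ω[:, 1] = (0,0,0)
entry J[0][1] = 1.0000

1.000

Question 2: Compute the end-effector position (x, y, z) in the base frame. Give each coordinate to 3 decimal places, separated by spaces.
10.414 6.000 -1.414

after link 1: o_1 = (0.0000, 1.0000, 3.0000)
after link 2: o_2 = (5.0000, 5.0000, 3.0000)
after link 3: o_3 = (9.0000, 5.0000, 0.0000)
after link 4: o_4 = (10.4142, 6.0000, -1.4142)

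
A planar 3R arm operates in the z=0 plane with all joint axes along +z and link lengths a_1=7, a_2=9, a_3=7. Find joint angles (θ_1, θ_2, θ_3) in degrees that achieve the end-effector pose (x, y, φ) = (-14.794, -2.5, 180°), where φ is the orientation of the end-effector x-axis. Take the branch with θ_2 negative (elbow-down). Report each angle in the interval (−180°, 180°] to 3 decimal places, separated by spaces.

-89.998 -120.002 30.000

wrist centre = target − a_3·(cos φ, sin φ) = (-7.7940, -2.5000)
cos θ_2 = (66.9964−7²−9²)/(2·7·9) = -0.5000; θ_2 = -120.0019° (elbow-down)
β = atan2(-2.5000,-7.7940) = -162.2159°; ψ = atan2(-7.7941,2.4997) = -72.2177°
θ_1 = β − ψ = -89.9981°
θ_3 = φ − θ_1 − θ_2 = 30.0000° (wrapped to (-180°,180°])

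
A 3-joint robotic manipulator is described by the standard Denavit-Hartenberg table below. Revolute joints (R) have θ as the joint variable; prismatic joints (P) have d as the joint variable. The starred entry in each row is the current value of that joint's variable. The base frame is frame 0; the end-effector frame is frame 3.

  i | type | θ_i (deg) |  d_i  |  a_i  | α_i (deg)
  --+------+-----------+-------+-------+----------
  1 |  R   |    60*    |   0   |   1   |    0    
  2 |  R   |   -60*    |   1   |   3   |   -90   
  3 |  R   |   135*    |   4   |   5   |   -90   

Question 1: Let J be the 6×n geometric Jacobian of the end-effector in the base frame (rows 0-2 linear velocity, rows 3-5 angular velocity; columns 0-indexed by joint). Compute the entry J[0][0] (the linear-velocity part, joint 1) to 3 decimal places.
axis z_0 = ẑ; lever o_n−o_0 = (-0.0355,4.8660,-2.5355)
cross product → J_v[:, 0] = (-4.8660,-0.0355,0.0000)
J_ω[:, 0] = z_0
entry J[0][0] = -4.8660

-4.866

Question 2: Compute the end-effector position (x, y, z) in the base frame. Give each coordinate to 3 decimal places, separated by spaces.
after link 1: o_1 = (0.5000, 0.8660, 0.0000)
after link 2: o_2 = (3.5000, 0.8660, 1.0000)
after link 3: o_3 = (-0.0355, 4.8660, -2.5355)

-0.036 4.866 -2.536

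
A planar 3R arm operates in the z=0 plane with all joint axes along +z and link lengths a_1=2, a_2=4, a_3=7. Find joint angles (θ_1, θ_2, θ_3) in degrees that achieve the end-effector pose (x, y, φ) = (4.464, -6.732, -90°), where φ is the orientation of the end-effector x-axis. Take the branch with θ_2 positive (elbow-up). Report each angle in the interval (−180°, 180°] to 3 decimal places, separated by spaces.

-60.002 90.003 -120.001

wrist centre = target − a_3·(cos φ, sin φ) = (4.4640, 0.2680)
cos θ_2 = (19.9991−2²−4²)/(2·2·4) = -0.0001; θ_2 = 90.0032° (elbow-up)
β = atan2(0.2680,4.4640) = 3.4357°; ψ = atan2(4.0000,1.9998) = 63.4375°
θ_1 = β − ψ = -60.0018°
θ_3 = φ − θ_1 − θ_2 = -120.0014° (wrapped to (-180°,180°])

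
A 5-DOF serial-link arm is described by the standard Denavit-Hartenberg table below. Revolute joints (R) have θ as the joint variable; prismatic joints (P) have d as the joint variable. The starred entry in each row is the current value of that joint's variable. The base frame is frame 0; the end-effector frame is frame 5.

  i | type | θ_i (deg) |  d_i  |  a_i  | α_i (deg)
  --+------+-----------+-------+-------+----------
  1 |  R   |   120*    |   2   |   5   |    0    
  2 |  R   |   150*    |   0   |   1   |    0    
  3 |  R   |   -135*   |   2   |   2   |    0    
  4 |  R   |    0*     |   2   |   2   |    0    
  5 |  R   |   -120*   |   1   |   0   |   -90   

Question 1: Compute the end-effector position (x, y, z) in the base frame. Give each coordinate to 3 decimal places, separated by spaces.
-5.328 6.159 7.000

after link 1: o_1 = (-2.5000, 4.3301, 2.0000)
after link 2: o_2 = (-2.5000, 3.3301, 2.0000)
after link 3: o_3 = (-3.9142, 4.7443, 4.0000)
after link 4: o_4 = (-5.3284, 6.1586, 6.0000)
after link 5: o_5 = (-5.3284, 6.1586, 7.0000)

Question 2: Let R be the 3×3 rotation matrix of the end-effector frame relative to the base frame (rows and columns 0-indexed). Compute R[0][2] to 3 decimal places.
End-effector z-axis (col 2 of R) = (-0.2588,0.9659,0.0000)
R[0][2] = -0.2588

-0.259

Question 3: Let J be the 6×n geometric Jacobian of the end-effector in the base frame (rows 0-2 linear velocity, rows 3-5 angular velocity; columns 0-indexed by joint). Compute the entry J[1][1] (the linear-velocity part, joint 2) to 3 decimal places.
axis z_1 = (0.0000,0.0000,1.0000); lever o_n−o_1 = (-2.8284,1.8284,5.0000)
cross product → J_v[:, 1] = (-1.8284,-2.8284,0.0000)
J_ω[:, 1] = z_1
entry J[1][1] = -2.8284

-2.828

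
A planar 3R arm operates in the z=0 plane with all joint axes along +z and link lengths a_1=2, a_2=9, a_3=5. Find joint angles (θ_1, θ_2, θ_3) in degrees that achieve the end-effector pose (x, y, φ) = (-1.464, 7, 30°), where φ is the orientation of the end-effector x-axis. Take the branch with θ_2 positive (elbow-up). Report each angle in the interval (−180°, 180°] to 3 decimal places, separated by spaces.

wrist centre = target − a_3·(cos φ, sin φ) = (-5.7941, 4.5000)
cos θ_2 = (53.8219−2²−9²)/(2·2·9) = -0.8661; θ_2 = 150.0037° (elbow-up)
β = atan2(4.5000,-5.7941) = 142.1654°; ψ = atan2(4.4995,-5.7945) = 142.1704°
θ_1 = β − ψ = -0.0050°
θ_3 = φ − θ_1 − θ_2 = -119.9987° (wrapped to (-180°,180°])

-0.005 150.004 -119.999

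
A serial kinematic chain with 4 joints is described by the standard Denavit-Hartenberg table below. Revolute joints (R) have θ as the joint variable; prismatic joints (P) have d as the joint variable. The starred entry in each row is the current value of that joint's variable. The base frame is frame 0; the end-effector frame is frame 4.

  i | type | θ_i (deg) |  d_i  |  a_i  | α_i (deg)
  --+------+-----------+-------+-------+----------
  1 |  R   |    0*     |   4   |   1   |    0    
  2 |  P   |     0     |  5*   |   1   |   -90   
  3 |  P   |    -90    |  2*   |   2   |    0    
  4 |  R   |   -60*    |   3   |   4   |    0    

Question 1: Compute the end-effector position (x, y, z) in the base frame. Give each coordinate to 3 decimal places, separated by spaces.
after link 1: o_1 = (1.0000, 0.0000, 4.0000)
after link 2: o_2 = (2.0000, 0.0000, 9.0000)
after link 3: o_3 = (2.0000, 2.0000, 11.0000)
after link 4: o_4 = (-1.4641, 5.0000, 13.0000)

-1.464 5.000 13.000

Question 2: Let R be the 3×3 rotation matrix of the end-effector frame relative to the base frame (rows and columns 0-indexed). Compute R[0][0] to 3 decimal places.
End-effector x-axis (col 0 of R) = (-0.8660,-0.0000,0.5000)
R[0][0] = -0.8660

-0.866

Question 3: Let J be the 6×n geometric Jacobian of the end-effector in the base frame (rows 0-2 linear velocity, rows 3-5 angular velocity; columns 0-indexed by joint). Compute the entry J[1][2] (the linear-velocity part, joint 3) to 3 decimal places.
prismatic axis z_2 = (0.0000,1.0000,0.0000)
J_v[:, 2] = z_2; J_ω[:, 2] = (0,0,0)
entry J[1][2] = 1.0000

1.000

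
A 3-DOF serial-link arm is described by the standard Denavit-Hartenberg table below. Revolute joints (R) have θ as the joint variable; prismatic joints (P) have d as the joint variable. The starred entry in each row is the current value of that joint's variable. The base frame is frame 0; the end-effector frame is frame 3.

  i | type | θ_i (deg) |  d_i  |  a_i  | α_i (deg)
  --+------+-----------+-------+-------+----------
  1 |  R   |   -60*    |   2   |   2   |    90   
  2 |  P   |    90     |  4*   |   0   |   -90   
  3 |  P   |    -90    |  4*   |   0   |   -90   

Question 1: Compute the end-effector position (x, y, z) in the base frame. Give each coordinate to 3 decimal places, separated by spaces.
after link 1: o_1 = (1.0000, -1.7321, 2.0000)
after link 2: o_2 = (-2.4641, -3.7321, 2.0000)
after link 3: o_3 = (-4.4641, -0.2679, 2.0000)

-4.464 -0.268 2.000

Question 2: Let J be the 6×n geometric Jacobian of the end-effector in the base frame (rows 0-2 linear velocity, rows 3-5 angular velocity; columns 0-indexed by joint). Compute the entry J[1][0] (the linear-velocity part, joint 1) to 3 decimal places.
axis z_0 = ẑ; lever o_n−o_0 = (-4.4641,-0.2679,2.0000)
cross product → J_v[:, 0] = (0.2679,-4.4641,0.0000)
J_ω[:, 0] = z_0
entry J[1][0] = -4.4641

-4.464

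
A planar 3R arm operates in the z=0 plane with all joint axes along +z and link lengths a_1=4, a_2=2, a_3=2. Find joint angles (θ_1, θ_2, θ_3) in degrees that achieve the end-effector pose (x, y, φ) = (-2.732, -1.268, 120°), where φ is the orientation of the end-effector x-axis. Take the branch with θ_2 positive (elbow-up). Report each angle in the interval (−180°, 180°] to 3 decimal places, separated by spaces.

-149.999 119.999 149.999

wrist centre = target − a_3·(cos φ, sin φ) = (-1.7320, -3.0001)
cos θ_2 = (12.0001−4²−2²)/(2·4·2) = -0.5000; θ_2 = 119.9995° (elbow-up)
β = atan2(-3.0001,-1.7320) = -119.9989°; ψ = atan2(1.7321,3.0000) = 30.0000°
θ_1 = β − ψ = -149.9989°
θ_3 = φ − θ_1 − θ_2 = 149.9994° (wrapped to (-180°,180°])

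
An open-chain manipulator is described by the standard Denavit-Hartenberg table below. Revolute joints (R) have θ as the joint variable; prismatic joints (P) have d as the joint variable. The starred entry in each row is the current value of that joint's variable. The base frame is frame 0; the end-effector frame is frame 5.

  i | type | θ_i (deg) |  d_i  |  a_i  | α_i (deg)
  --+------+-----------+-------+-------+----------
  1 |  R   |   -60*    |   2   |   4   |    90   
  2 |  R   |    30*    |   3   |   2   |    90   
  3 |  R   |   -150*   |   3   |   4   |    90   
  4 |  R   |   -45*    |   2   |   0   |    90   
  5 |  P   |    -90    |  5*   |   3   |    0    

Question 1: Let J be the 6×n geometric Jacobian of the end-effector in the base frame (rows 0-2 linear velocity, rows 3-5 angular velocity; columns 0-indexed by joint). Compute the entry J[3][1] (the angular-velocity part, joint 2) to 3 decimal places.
axis z_1 = (-0.8660,-0.5000,0.0000); lever o_n−o_1 = (-0.8725,-2.2923,1.5127)
cross product → J_v[:, 1] = (-0.7563,1.3100,1.5489)
J_ω[:, 1] = z_1
entry J[3][1] = -0.8660

-0.866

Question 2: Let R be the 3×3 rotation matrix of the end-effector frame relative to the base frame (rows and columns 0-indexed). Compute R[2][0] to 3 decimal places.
0.250

End-effector x-axis (col 0 of R) = (0.9665,0.0580,0.2500)
R[2][0] = 0.2500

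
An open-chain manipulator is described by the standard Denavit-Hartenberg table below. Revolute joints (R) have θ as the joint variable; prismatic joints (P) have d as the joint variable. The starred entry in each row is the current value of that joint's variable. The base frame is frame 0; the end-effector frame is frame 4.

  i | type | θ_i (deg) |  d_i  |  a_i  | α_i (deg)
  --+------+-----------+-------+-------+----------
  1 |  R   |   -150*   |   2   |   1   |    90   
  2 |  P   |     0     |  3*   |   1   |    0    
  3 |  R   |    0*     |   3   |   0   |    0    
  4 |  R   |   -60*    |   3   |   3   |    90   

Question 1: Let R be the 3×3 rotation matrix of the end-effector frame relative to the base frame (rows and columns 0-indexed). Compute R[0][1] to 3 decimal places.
-0.500

End-effector y-axis (col 1 of R) = (-0.5000,0.8660,0.0000)
R[0][1] = -0.5000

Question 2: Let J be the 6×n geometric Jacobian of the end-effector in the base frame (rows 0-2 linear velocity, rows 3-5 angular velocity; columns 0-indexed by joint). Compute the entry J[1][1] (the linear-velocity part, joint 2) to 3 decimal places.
prismatic axis z_1 = (-0.5000,0.8660,0.0000)
J_v[:, 1] = z_1; J_ω[:, 1] = (0,0,0)
entry J[1][1] = 0.8660

0.866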